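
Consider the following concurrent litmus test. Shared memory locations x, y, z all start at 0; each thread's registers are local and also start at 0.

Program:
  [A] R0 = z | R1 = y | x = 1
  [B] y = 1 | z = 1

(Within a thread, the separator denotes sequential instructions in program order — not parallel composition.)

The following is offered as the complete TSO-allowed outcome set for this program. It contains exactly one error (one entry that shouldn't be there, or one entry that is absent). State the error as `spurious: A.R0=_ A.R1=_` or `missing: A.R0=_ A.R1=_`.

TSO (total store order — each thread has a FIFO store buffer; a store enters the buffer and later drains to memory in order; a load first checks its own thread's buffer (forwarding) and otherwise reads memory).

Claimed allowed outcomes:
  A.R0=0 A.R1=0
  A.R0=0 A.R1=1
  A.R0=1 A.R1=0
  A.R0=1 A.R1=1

spurious: A.R0=1 A.R1=0

outcome vector order: (A.R0,A.R1)
TSO: 3 outcomes — {(0,0); (0,1); (1,1)}
claimed∖TSO = {(1,0)}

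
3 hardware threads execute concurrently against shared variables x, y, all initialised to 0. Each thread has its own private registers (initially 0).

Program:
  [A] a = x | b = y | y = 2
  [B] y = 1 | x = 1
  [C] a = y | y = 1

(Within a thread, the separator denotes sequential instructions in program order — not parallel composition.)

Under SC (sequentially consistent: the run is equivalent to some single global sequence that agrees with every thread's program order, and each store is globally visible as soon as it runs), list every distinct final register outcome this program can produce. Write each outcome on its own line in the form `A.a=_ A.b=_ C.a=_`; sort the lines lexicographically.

outcome vector order: (A.a,A.b,C.a)
|SC outcomes| = 9

A.a=0 A.b=0 C.a=0
A.a=0 A.b=0 C.a=1
A.a=0 A.b=0 C.a=2
A.a=0 A.b=1 C.a=0
A.a=0 A.b=1 C.a=1
A.a=0 A.b=1 C.a=2
A.a=1 A.b=1 C.a=0
A.a=1 A.b=1 C.a=1
A.a=1 A.b=1 C.a=2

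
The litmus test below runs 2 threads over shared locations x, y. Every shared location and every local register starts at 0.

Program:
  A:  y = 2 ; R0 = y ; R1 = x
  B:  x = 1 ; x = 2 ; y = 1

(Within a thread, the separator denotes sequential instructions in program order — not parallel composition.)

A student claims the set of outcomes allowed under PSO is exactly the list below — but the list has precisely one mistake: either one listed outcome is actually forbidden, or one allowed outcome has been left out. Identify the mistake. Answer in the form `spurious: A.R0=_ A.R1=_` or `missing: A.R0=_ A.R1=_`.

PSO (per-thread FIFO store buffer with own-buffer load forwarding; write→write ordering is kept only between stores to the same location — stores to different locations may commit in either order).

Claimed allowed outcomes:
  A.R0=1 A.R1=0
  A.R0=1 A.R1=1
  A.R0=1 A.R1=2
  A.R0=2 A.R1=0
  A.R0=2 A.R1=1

outcome vector order: (A.R0,A.R1)
under PSO → <1 0>; <1 1>; <1 2>; <2 0>; <2 1>; <2 2>
PSO∖claimed = {<2 2>}

missing: A.R0=2 A.R1=2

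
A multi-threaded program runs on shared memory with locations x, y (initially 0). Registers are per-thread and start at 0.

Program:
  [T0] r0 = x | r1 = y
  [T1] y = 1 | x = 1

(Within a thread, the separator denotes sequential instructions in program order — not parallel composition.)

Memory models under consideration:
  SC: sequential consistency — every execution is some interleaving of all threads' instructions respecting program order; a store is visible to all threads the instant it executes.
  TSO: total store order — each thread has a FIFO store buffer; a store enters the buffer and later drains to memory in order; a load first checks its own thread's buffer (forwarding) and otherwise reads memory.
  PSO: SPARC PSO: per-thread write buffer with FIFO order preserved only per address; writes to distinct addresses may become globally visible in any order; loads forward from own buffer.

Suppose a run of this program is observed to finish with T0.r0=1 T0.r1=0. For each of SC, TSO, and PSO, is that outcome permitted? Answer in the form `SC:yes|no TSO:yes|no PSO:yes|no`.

outcome vector order: (T0.r0,T0.r1)
[SC] allowed = {00, 01, 11}
[TSO] allowed = {00, 01, 11}
[PSO] allowed = {00, 01, 10, 11}
target 10 ∈ {PSO}

SC:no TSO:no PSO:yes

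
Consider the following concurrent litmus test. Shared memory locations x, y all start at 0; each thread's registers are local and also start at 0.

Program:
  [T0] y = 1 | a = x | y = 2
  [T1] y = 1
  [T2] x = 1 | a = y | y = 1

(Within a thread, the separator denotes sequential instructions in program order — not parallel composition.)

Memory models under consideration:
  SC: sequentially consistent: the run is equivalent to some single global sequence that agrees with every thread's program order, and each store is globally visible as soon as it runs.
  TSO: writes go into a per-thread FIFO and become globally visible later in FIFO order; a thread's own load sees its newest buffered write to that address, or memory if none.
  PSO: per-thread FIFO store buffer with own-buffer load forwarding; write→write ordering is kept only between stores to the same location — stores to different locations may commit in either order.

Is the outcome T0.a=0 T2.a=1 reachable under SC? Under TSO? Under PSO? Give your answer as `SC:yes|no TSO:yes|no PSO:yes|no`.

outcome vector order: (T0.a,T2.a)
[SC] allowed = {<0 1> <0 2> <1 0> <1 1> <1 2>}
[TSO] allowed = {<0 0> <0 1> <0 2> <1 0> <1 1> <1 2>}
[PSO] allowed = {<0 0> <0 1> <0 2> <1 0> <1 1> <1 2>}
target <0 1> ∈ {SC,TSO,PSO}

SC:yes TSO:yes PSO:yes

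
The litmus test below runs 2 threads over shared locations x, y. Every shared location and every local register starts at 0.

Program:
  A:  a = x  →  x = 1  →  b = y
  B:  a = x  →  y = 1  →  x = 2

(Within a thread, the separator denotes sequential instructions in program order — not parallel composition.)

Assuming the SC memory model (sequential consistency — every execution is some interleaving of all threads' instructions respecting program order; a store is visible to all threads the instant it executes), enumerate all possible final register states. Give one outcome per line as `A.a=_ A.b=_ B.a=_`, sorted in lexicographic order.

A.a=0 A.b=0 B.a=0
A.a=0 A.b=0 B.a=1
A.a=0 A.b=1 B.a=0
A.a=0 A.b=1 B.a=1
A.a=2 A.b=1 B.a=0

outcome vector order: (A.a,A.b,B.a)
|SC outcomes| = 5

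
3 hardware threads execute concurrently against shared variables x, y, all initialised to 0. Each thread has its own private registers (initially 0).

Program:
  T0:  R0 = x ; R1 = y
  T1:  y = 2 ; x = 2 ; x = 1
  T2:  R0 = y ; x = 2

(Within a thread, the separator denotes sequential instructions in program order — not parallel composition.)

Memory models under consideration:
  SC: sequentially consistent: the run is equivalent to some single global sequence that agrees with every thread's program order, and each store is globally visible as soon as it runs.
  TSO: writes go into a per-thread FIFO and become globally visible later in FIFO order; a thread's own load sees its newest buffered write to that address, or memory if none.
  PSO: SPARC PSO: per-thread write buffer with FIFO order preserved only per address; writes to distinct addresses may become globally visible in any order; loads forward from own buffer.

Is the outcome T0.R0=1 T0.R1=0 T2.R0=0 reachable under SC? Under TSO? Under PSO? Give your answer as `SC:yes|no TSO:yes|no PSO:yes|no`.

SC:no TSO:no PSO:yes

outcome vector order: (T0.R0,T0.R1,T2.R0)
SC: 9 outcomes — {<0 0 0>; <0 0 2>; <0 2 0>; <0 2 2>; <1 2 0>; <1 2 2>; <2 0 0>; <2 2 0>; <2 2 2>}
TSO: 9 outcomes — {<0 0 0>; <0 0 2>; <0 2 0>; <0 2 2>; <1 2 0>; <1 2 2>; <2 0 0>; <2 2 0>; <2 2 2>}
PSO: 12 outcomes — {<0 0 0>; <0 0 2>; <0 2 0>; <0 2 2>; <1 0 0>; <1 0 2>; <1 2 0>; <1 2 2>; <2 0 0>; <2 0 2>; <2 2 0>; <2 2 2>}
target <1 0 0> ∈ {PSO}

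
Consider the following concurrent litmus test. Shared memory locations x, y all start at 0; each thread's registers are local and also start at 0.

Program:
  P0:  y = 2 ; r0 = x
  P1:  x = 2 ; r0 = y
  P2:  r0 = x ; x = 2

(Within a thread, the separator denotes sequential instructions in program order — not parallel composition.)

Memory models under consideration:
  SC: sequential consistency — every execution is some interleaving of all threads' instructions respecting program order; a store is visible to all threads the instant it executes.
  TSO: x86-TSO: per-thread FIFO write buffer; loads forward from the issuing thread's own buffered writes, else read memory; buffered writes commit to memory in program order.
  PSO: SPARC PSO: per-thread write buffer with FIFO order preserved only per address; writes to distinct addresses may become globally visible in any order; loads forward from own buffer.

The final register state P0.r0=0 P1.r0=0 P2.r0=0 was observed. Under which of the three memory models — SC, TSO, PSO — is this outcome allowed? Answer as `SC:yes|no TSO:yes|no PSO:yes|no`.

outcome vector order: (P0.r0,P1.r0,P2.r0)
SC (6): 020 022 200 202 220 222
TSO (8): 000 002 020 022 200 202 220 222
PSO (8): 000 002 020 022 200 202 220 222
target 000 ∈ {TSO,PSO}

SC:no TSO:yes PSO:yes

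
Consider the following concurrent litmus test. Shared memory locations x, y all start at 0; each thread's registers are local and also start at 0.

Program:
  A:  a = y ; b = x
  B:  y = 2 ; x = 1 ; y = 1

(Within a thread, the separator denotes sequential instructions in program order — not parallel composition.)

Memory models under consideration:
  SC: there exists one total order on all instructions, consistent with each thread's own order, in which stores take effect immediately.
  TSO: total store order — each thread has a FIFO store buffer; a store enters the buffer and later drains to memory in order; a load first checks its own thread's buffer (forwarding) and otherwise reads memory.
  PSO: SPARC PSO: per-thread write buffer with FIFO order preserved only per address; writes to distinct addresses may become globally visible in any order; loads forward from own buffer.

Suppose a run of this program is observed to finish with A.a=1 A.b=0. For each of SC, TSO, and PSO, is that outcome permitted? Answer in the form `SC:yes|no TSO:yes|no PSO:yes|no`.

outcome vector order: (A.a,A.b)
[SC] allowed = {(0,0) (0,1) (1,1) (2,0) (2,1)}
[TSO] allowed = {(0,0) (0,1) (1,1) (2,0) (2,1)}
[PSO] allowed = {(0,0) (0,1) (1,0) (1,1) (2,0) (2,1)}
target (1,0) ∈ {PSO}

SC:no TSO:no PSO:yes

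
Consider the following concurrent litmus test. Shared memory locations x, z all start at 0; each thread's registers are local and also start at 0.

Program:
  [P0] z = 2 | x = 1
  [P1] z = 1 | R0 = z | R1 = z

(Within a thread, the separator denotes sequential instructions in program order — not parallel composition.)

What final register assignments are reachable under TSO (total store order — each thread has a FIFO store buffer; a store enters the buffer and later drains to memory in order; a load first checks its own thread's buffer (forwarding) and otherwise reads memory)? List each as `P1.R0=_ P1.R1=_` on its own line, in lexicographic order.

outcome vector order: (P1.R0,P1.R1)
|TSO outcomes| = 3

P1.R0=1 P1.R1=1
P1.R0=1 P1.R1=2
P1.R0=2 P1.R1=2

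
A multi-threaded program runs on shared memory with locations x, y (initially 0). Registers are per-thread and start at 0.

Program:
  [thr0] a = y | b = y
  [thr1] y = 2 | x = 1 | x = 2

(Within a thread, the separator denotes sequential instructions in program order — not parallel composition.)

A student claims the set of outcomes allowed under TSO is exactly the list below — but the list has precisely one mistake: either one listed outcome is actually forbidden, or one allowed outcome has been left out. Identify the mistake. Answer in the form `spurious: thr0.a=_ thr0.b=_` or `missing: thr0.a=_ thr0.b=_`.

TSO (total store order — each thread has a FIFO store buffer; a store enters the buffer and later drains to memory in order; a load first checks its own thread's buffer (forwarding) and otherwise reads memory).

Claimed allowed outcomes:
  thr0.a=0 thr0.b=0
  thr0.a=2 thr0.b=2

missing: thr0.a=0 thr0.b=2

outcome vector order: (thr0.a,thr0.b)
under TSO → 00, 02, 22
TSO∖claimed = {02}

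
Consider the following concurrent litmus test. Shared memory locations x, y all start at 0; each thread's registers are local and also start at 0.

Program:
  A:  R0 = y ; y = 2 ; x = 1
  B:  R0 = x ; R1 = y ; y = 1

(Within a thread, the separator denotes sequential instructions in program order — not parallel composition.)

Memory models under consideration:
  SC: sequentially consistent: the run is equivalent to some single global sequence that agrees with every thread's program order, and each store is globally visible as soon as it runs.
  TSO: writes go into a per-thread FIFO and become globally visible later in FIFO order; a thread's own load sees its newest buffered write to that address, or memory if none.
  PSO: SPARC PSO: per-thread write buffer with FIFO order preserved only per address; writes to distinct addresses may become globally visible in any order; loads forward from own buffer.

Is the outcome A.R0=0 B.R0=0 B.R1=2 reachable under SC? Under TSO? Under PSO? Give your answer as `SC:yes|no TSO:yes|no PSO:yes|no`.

outcome vector order: (A.R0,B.R0,B.R1)
under SC → 000, 002, 012, 100
under TSO → 000, 002, 012, 100
under PSO → 000, 002, 010, 012, 100
target 002 ∈ {SC,TSO,PSO}

SC:yes TSO:yes PSO:yes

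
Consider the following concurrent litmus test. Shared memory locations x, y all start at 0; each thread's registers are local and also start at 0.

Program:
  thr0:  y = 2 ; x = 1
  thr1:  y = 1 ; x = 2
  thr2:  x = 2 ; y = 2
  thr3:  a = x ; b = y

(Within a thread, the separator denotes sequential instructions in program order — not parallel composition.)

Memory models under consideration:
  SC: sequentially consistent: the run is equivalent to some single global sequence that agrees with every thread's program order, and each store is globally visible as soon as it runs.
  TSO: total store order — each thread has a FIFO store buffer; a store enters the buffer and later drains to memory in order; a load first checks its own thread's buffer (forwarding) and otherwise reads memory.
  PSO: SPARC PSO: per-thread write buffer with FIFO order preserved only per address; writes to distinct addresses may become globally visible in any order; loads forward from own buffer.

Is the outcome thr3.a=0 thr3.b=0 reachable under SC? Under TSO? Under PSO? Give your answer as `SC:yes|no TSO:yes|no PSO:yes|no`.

outcome vector order: (thr3.a,thr3.b)
under SC → 00, 01, 02, 11, 12, 20, 21, 22
under TSO → 00, 01, 02, 11, 12, 20, 21, 22
under PSO → 00, 01, 02, 10, 11, 12, 20, 21, 22
target 00 ∈ {SC,TSO,PSO}

SC:yes TSO:yes PSO:yes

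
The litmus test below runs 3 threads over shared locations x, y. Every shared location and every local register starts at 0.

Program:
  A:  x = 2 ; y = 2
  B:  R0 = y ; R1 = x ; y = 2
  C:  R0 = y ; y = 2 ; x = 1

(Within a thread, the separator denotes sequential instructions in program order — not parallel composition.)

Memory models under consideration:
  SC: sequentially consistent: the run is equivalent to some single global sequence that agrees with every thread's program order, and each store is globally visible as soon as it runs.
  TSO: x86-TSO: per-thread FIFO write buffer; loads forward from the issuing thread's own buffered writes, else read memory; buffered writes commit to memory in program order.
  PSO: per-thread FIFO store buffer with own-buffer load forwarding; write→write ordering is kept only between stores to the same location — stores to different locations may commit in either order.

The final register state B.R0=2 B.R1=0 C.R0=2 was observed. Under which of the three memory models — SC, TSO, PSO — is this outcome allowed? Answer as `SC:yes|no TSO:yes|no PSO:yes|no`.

outcome vector order: (B.R0,B.R1,C.R0)
under SC → (0,0,0), (0,0,2), (0,1,0), (0,1,2), (0,2,0), (0,2,2), (2,0,0), (2,1,0), (2,1,2), (2,2,0), (2,2,2)
under TSO → (0,0,0), (0,0,2), (0,1,0), (0,1,2), (0,2,0), (0,2,2), (2,0,0), (2,1,0), (2,1,2), (2,2,0), (2,2,2)
under PSO → (0,0,0), (0,0,2), (0,1,0), (0,1,2), (0,2,0), (0,2,2), (2,0,0), (2,0,2), (2,1,0), (2,1,2), (2,2,0), (2,2,2)
target (2,0,2) ∈ {PSO}

SC:no TSO:no PSO:yes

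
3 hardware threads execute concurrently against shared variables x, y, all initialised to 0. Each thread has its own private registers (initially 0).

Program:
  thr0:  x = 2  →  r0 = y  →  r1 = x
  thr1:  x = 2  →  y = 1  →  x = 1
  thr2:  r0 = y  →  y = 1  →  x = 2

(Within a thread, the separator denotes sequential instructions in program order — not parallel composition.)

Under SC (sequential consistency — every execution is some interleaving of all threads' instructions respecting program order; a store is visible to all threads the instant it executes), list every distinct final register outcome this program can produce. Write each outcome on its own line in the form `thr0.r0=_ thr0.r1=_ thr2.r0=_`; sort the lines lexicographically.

outcome vector order: (thr0.r0,thr0.r1,thr2.r0)
|SC outcomes| = 8

thr0.r0=0 thr0.r1=1 thr2.r0=0
thr0.r0=0 thr0.r1=1 thr2.r0=1
thr0.r0=0 thr0.r1=2 thr2.r0=0
thr0.r0=0 thr0.r1=2 thr2.r0=1
thr0.r0=1 thr0.r1=1 thr2.r0=0
thr0.r0=1 thr0.r1=1 thr2.r0=1
thr0.r0=1 thr0.r1=2 thr2.r0=0
thr0.r0=1 thr0.r1=2 thr2.r0=1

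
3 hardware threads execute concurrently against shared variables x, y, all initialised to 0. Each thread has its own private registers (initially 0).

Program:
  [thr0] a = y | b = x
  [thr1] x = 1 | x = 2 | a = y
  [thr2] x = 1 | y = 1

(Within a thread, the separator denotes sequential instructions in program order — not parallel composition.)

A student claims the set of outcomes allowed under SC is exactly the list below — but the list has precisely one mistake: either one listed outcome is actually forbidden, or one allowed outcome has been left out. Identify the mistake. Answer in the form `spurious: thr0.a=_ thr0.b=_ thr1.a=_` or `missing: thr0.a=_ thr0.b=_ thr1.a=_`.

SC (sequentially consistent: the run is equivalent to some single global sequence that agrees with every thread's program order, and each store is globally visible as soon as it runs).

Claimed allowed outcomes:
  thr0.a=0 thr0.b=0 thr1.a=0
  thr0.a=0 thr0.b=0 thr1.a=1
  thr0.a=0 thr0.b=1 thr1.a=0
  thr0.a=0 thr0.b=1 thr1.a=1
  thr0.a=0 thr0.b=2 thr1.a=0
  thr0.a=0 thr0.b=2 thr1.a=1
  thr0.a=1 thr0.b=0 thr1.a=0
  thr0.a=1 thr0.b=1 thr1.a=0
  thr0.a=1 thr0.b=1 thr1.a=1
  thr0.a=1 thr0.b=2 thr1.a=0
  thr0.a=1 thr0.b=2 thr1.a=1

outcome vector order: (thr0.a,thr0.b,thr1.a)
under SC → <0 0 0> <0 0 1> <0 1 0> <0 1 1> <0 2 0> <0 2 1> <1 1 0> <1 1 1> <1 2 0> <1 2 1>
claimed∖SC = {<1 0 0>}

spurious: thr0.a=1 thr0.b=0 thr1.a=0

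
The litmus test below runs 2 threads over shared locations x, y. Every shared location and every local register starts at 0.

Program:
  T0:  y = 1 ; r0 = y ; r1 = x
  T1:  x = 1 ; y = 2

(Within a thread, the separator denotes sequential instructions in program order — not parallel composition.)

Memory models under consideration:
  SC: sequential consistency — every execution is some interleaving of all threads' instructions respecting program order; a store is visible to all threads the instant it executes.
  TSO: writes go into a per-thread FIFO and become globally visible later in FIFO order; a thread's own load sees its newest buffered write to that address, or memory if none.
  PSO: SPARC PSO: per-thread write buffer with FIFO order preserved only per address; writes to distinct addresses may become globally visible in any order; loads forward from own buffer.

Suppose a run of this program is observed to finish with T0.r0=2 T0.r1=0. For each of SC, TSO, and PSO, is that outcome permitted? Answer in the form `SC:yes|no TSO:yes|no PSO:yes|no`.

SC:no TSO:no PSO:yes

outcome vector order: (T0.r0,T0.r1)
[SC] allowed = {<1 0>, <1 1>, <2 1>}
[TSO] allowed = {<1 0>, <1 1>, <2 1>}
[PSO] allowed = {<1 0>, <1 1>, <2 0>, <2 1>}
target <2 0> ∈ {PSO}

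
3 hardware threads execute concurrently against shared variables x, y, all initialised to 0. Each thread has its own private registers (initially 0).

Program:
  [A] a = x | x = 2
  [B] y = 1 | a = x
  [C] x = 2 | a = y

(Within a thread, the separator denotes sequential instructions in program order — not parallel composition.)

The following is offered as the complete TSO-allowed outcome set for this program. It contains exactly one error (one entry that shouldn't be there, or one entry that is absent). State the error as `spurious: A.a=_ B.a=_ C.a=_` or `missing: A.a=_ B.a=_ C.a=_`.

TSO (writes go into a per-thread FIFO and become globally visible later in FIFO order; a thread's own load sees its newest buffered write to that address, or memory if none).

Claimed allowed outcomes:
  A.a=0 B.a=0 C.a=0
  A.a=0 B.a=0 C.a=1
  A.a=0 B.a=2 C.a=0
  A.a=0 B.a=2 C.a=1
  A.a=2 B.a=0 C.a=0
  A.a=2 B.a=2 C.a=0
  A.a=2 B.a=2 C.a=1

missing: A.a=2 B.a=0 C.a=1

outcome vector order: (A.a,B.a,C.a)
under TSO → <0 0 0>, <0 0 1>, <0 2 0>, <0 2 1>, <2 0 0>, <2 0 1>, <2 2 0>, <2 2 1>
TSO∖claimed = {<2 0 1>}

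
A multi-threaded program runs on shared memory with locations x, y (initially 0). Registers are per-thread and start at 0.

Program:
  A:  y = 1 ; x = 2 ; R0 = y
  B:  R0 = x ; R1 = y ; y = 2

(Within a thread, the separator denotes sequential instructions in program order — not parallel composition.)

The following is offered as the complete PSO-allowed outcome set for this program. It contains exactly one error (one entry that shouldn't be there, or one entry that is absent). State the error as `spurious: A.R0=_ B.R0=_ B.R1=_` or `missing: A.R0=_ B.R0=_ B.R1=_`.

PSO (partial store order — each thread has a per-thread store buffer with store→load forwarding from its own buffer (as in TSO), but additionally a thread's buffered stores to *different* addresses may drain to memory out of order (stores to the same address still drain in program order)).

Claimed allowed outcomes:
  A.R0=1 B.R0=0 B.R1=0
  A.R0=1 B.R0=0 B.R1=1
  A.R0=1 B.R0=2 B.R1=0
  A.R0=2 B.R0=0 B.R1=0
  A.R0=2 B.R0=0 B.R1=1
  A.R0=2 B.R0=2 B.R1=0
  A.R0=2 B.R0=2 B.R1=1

missing: A.R0=1 B.R0=2 B.R1=1

outcome vector order: (A.R0,B.R0,B.R1)
[PSO] allowed = {<1 0 0> <1 0 1> <1 2 0> <1 2 1> <2 0 0> <2 0 1> <2 2 0> <2 2 1>}
PSO∖claimed = {<1 2 1>}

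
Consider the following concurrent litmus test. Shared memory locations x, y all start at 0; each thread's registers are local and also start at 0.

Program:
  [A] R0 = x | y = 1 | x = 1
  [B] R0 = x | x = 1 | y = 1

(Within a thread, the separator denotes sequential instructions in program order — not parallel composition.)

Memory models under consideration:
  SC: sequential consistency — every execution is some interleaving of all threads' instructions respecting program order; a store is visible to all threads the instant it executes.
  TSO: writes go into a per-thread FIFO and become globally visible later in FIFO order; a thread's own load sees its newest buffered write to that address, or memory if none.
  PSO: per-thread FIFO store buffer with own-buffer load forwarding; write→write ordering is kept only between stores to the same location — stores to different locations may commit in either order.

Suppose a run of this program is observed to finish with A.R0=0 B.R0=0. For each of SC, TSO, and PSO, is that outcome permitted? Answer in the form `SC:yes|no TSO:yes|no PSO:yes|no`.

outcome vector order: (A.R0,B.R0)
[SC] allowed = {0/0, 0/1, 1/0}
[TSO] allowed = {0/0, 0/1, 1/0}
[PSO] allowed = {0/0, 0/1, 1/0}
target 0/0 ∈ {SC,TSO,PSO}

SC:yes TSO:yes PSO:yes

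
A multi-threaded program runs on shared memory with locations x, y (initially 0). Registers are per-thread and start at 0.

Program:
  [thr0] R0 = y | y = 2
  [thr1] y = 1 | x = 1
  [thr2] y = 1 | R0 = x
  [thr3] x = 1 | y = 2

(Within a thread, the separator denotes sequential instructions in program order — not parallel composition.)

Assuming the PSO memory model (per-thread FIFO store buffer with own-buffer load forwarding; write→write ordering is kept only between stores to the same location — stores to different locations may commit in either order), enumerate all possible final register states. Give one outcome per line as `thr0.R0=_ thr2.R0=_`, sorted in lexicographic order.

outcome vector order: (thr0.R0,thr2.R0)
|PSO outcomes| = 6

thr0.R0=0 thr2.R0=0
thr0.R0=0 thr2.R0=1
thr0.R0=1 thr2.R0=0
thr0.R0=1 thr2.R0=1
thr0.R0=2 thr2.R0=0
thr0.R0=2 thr2.R0=1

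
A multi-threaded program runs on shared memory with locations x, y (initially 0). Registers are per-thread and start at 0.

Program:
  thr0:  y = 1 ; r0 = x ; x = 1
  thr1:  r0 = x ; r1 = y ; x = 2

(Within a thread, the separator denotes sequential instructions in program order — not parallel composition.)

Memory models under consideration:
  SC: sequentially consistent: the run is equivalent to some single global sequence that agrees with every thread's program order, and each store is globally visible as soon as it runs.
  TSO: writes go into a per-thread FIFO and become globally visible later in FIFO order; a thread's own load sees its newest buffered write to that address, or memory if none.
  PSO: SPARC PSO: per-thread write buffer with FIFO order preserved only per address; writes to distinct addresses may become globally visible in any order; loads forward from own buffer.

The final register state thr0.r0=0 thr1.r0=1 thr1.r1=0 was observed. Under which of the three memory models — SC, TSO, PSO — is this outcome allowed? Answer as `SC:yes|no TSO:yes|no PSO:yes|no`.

outcome vector order: (thr0.r0,thr1.r0,thr1.r1)
under SC → (0,0,0), (0,0,1), (0,1,1), (2,0,0), (2,0,1)
under TSO → (0,0,0), (0,0,1), (0,1,1), (2,0,0), (2,0,1)
under PSO → (0,0,0), (0,0,1), (0,1,0), (0,1,1), (2,0,0), (2,0,1)
target (0,1,0) ∈ {PSO}

SC:no TSO:no PSO:yes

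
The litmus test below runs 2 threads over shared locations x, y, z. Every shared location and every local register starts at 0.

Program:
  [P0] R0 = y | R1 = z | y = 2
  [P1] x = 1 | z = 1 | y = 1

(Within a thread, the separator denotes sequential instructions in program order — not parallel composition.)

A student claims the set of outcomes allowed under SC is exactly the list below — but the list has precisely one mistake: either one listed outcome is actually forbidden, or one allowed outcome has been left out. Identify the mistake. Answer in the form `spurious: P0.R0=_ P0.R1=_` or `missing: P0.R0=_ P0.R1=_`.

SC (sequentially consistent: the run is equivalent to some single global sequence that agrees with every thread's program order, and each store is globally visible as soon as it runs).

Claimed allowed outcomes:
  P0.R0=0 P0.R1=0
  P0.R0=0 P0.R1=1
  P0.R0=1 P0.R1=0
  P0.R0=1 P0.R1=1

outcome vector order: (P0.R0,P0.R1)
SC: 3 outcomes — {(0,0), (0,1), (1,1)}
claimed∖SC = {(1,0)}

spurious: P0.R0=1 P0.R1=0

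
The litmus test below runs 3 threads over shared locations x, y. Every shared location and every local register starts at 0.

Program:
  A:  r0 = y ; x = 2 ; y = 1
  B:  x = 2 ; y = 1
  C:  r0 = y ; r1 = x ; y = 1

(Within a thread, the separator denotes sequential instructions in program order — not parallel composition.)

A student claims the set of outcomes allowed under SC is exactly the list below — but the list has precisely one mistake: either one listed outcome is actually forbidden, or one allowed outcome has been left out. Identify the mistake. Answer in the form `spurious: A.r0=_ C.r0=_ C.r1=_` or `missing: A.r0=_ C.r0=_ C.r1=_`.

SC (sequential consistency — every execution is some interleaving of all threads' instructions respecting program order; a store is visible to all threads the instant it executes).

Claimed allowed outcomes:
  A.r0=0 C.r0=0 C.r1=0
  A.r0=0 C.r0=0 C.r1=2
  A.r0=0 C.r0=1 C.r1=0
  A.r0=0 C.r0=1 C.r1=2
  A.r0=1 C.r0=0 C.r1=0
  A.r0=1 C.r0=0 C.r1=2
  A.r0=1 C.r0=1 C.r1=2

spurious: A.r0=0 C.r0=1 C.r1=0

outcome vector order: (A.r0,C.r0,C.r1)
under SC → (0,0,0) (0,0,2) (0,1,2) (1,0,0) (1,0,2) (1,1,2)
claimed∖SC = {(0,1,0)}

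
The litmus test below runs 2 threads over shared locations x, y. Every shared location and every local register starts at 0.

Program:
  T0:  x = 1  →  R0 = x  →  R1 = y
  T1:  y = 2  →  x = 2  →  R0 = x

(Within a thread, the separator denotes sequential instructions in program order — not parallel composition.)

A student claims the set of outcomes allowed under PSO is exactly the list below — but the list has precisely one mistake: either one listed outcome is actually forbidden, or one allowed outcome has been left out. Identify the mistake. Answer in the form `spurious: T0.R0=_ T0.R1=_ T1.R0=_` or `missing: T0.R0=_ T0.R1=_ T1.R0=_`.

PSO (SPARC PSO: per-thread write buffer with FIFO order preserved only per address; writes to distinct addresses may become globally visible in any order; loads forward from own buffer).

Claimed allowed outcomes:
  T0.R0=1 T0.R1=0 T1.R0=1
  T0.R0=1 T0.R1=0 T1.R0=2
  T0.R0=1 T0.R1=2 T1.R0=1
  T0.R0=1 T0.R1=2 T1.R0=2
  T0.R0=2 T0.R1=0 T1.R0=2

outcome vector order: (T0.R0,T0.R1,T1.R0)
under PSO → 101, 102, 121, 122, 202, 222
PSO∖claimed = {222}

missing: T0.R0=2 T0.R1=2 T1.R0=2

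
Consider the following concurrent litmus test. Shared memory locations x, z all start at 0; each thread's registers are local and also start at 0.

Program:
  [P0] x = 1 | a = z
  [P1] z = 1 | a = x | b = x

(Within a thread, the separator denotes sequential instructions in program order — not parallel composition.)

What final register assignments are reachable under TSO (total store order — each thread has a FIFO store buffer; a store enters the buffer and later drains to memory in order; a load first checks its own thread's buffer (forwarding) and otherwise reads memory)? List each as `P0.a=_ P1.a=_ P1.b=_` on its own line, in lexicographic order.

P0.a=0 P1.a=0 P1.b=0
P0.a=0 P1.a=0 P1.b=1
P0.a=0 P1.a=1 P1.b=1
P0.a=1 P1.a=0 P1.b=0
P0.a=1 P1.a=0 P1.b=1
P0.a=1 P1.a=1 P1.b=1

outcome vector order: (P0.a,P1.a,P1.b)
|TSO outcomes| = 6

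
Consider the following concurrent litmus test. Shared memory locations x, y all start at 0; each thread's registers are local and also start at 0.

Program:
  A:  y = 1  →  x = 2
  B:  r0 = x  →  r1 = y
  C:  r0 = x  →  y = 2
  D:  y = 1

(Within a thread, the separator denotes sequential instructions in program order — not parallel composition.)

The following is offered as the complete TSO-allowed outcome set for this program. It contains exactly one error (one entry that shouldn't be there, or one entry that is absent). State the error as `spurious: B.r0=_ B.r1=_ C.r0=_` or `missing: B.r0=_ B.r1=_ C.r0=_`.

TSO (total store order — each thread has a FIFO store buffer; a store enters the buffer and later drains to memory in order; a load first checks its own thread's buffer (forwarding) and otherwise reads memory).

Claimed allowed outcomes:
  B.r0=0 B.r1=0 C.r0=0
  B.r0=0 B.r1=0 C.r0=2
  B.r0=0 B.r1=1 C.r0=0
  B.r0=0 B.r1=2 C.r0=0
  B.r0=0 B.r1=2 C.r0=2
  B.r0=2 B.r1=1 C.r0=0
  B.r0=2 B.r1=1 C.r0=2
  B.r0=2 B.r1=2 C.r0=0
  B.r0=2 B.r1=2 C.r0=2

missing: B.r0=0 B.r1=1 C.r0=2

outcome vector order: (B.r0,B.r1,C.r0)
TSO: 10 outcomes — {0/0/0, 0/0/2, 0/1/0, 0/1/2, 0/2/0, 0/2/2, 2/1/0, 2/1/2, 2/2/0, 2/2/2}
TSO∖claimed = {0/1/2}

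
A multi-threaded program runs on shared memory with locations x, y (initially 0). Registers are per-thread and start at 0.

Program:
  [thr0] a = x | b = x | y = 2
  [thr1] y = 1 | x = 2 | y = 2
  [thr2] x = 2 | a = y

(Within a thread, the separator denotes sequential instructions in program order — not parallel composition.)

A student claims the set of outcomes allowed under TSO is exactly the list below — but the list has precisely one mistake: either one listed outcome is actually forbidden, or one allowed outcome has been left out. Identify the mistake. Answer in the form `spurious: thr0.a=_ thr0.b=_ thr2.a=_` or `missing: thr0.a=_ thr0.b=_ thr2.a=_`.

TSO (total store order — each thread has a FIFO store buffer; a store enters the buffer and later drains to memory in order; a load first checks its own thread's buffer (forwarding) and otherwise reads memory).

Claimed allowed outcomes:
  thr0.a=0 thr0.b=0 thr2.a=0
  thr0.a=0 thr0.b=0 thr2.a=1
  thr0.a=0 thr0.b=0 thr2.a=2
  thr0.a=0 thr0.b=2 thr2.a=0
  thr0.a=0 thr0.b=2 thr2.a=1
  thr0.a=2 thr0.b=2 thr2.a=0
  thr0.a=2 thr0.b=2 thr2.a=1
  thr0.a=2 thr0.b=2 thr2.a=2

outcome vector order: (thr0.a,thr0.b,thr2.a)
TSO: 9 outcomes — {(0,0,0); (0,0,1); (0,0,2); (0,2,0); (0,2,1); (0,2,2); (2,2,0); (2,2,1); (2,2,2)}
TSO∖claimed = {(0,2,2)}

missing: thr0.a=0 thr0.b=2 thr2.a=2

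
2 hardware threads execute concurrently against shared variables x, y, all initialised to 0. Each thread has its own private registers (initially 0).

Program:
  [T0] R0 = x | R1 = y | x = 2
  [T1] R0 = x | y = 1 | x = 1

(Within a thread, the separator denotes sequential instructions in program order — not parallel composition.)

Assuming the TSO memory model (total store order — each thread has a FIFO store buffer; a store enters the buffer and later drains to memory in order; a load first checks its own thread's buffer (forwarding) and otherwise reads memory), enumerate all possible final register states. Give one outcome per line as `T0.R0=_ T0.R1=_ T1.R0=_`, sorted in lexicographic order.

outcome vector order: (T0.R0,T0.R1,T1.R0)
|TSO outcomes| = 4

T0.R0=0 T0.R1=0 T1.R0=0
T0.R0=0 T0.R1=0 T1.R0=2
T0.R0=0 T0.R1=1 T1.R0=0
T0.R0=1 T0.R1=1 T1.R0=0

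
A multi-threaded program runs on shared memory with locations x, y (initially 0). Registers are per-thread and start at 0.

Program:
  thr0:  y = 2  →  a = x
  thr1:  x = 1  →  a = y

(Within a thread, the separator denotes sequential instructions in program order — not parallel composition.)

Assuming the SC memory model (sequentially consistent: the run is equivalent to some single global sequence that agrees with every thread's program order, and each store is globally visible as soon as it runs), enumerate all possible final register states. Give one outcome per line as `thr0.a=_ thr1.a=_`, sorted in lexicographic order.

thr0.a=0 thr1.a=2
thr0.a=1 thr1.a=0
thr0.a=1 thr1.a=2

outcome vector order: (thr0.a,thr1.a)
|SC outcomes| = 3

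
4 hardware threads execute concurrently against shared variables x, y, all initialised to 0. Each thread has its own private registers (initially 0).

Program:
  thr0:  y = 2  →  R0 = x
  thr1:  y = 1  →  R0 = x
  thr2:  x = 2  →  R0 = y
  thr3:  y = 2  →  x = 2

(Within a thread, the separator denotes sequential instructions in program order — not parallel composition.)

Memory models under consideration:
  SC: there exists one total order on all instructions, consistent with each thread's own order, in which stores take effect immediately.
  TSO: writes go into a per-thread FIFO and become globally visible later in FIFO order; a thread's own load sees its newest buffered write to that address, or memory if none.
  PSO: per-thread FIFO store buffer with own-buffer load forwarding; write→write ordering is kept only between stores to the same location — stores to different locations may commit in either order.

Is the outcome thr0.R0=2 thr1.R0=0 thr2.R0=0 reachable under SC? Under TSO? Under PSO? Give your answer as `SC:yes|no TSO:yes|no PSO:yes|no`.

SC:no TSO:yes PSO:yes

outcome vector order: (thr0.R0,thr1.R0,thr2.R0)
SC: 9 outcomes — {0/0/1, 0/0/2, 0/2/1, 0/2/2, 2/0/1, 2/0/2, 2/2/0, 2/2/1, 2/2/2}
TSO: 12 outcomes — {0/0/0, 0/0/1, 0/0/2, 0/2/0, 0/2/1, 0/2/2, 2/0/0, 2/0/1, 2/0/2, 2/2/0, 2/2/1, 2/2/2}
PSO: 12 outcomes — {0/0/0, 0/0/1, 0/0/2, 0/2/0, 0/2/1, 0/2/2, 2/0/0, 2/0/1, 2/0/2, 2/2/0, 2/2/1, 2/2/2}
target 2/0/0 ∈ {TSO,PSO}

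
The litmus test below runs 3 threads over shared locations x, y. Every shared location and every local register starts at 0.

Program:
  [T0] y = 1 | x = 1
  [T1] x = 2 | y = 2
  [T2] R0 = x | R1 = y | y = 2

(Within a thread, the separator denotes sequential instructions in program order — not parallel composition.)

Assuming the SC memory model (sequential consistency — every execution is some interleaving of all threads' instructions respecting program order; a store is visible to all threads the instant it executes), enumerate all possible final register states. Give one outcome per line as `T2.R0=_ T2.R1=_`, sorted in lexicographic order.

outcome vector order: (T2.R0,T2.R1)
|SC outcomes| = 8

T2.R0=0 T2.R1=0
T2.R0=0 T2.R1=1
T2.R0=0 T2.R1=2
T2.R0=1 T2.R1=1
T2.R0=1 T2.R1=2
T2.R0=2 T2.R1=0
T2.R0=2 T2.R1=1
T2.R0=2 T2.R1=2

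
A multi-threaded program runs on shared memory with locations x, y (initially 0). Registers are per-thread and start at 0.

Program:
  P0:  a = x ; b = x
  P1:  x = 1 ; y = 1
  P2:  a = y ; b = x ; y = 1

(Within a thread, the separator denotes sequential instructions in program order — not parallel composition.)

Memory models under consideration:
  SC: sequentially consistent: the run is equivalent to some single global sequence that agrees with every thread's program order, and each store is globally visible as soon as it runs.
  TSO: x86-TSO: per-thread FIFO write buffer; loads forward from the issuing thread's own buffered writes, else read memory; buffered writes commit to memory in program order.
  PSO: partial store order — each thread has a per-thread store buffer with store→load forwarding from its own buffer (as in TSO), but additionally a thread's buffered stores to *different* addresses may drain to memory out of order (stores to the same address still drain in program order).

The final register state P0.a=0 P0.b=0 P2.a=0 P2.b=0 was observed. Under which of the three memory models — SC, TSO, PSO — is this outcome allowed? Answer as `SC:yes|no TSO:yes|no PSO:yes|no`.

SC:yes TSO:yes PSO:yes

outcome vector order: (P0.a,P0.b,P2.a,P2.b)
SC: 9 outcomes — {(0,0,0,0) (0,0,0,1) (0,0,1,1) (0,1,0,0) (0,1,0,1) (0,1,1,1) (1,1,0,0) (1,1,0,1) (1,1,1,1)}
TSO: 9 outcomes — {(0,0,0,0) (0,0,0,1) (0,0,1,1) (0,1,0,0) (0,1,0,1) (0,1,1,1) (1,1,0,0) (1,1,0,1) (1,1,1,1)}
PSO: 12 outcomes — {(0,0,0,0) (0,0,0,1) (0,0,1,0) (0,0,1,1) (0,1,0,0) (0,1,0,1) (0,1,1,0) (0,1,1,1) (1,1,0,0) (1,1,0,1) (1,1,1,0) (1,1,1,1)}
target (0,0,0,0) ∈ {SC,TSO,PSO}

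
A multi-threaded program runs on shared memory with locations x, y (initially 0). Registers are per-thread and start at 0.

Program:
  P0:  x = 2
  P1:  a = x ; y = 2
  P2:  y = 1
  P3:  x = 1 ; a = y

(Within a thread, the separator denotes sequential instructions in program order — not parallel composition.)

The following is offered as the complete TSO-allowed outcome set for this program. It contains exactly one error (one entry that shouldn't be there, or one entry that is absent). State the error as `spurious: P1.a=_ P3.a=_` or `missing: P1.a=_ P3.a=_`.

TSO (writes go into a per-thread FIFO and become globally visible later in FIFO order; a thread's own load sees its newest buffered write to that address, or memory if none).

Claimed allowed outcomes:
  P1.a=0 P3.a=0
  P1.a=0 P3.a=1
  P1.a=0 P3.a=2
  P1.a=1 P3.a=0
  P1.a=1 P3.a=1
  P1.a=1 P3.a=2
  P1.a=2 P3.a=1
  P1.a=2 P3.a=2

outcome vector order: (P1.a,P3.a)
TSO: 9 outcomes — {(0,0), (0,1), (0,2), (1,0), (1,1), (1,2), (2,0), (2,1), (2,2)}
TSO∖claimed = {(2,0)}

missing: P1.a=2 P3.a=0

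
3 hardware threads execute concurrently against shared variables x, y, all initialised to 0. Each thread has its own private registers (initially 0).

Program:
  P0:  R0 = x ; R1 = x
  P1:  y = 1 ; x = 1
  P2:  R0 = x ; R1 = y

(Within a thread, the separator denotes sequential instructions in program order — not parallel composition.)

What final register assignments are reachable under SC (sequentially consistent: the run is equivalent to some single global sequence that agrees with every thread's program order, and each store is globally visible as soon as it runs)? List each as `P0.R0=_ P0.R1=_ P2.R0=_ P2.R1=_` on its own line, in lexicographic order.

outcome vector order: (P0.R0,P0.R1,P2.R0,P2.R1)
|SC outcomes| = 9

P0.R0=0 P0.R1=0 P2.R0=0 P2.R1=0
P0.R0=0 P0.R1=0 P2.R0=0 P2.R1=1
P0.R0=0 P0.R1=0 P2.R0=1 P2.R1=1
P0.R0=0 P0.R1=1 P2.R0=0 P2.R1=0
P0.R0=0 P0.R1=1 P2.R0=0 P2.R1=1
P0.R0=0 P0.R1=1 P2.R0=1 P2.R1=1
P0.R0=1 P0.R1=1 P2.R0=0 P2.R1=0
P0.R0=1 P0.R1=1 P2.R0=0 P2.R1=1
P0.R0=1 P0.R1=1 P2.R0=1 P2.R1=1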